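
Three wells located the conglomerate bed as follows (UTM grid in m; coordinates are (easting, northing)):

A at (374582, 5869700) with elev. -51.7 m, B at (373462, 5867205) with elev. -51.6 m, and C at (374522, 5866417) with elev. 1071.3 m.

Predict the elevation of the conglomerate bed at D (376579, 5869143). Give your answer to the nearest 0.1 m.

1733.1 m

Two edge vectors: A→B = (-1120, -2495, 0.1), A→C = (-60, -3283, 1123).
Normal n = (A→B) × (A→C) = (-2801556.7, 1257754, 3527260).
So ∂z/∂E = −n_x/n_z = 0.794258631 and ∂z/∂N = −n_y/n_z = −0.356581029.
Intercept c from A: -51.7 − 297514.99 + 2093023.67 = 1795456.98.
At (376579, 5869143): z = 299101.1 − 2092825.0 + 1795456.98 = 1733.1 m.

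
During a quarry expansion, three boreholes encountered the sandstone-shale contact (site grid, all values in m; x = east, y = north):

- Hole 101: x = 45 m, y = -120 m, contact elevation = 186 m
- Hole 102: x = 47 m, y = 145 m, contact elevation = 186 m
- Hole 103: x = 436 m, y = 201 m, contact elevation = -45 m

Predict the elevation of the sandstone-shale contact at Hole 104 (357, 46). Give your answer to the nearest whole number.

1 m

Let the plane be z = a·x + b·y + c.
Hole 102−Hole 101: 2a + 265b = 0;  Hole 103−Hole 101: 391a + 321b = −231.
Solving gives a = −0.59448, b = 0.00449.
Then c = 186 − a·45 − b·-120 = 213.29.
At (357, 46): z = −212.2 + 0.2 + 213.29 = 1.3 m.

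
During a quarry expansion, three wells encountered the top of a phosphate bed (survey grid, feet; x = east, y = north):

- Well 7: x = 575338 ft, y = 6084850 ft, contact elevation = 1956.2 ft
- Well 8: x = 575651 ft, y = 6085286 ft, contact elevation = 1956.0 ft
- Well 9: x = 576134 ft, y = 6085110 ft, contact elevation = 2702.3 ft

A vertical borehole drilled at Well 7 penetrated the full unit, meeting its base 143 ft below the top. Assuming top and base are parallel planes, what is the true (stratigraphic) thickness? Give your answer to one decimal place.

79.0 ft

Let the plane be z = a·x + b·y + c.
Well 8−Well 7: 313a + 436b = −0.2;  Well 9−Well 7: 796a + 260b = 746.1.
Solving gives a = 1.22462, b = −0.87960.
|∇z| = √(a²+b²) = 1.50777, so dip δ = arctan(1.50777) = 56.45°.
True thickness = vertical thickness × cos δ = 143 × cos 56.45° = 79.0 ft.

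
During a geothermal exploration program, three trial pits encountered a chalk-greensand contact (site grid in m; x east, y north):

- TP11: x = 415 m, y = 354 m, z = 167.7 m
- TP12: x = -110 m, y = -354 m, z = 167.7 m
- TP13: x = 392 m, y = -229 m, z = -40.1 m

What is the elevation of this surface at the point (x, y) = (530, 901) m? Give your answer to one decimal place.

315.2 m

Two edge vectors: TP11→TP12 = (-525, -708, 0), TP11→TP13 = (-23, -583, -207.8).
Normal n = (TP11→TP12) × (TP11→TP13) = (147122.4, -109095, 289791).
So ∂z/∂x = −n_x/n_z = −0.50768 and ∂z/∂y = −n_y/n_z = 0.37646.
Intercept c from TP11: 167.7 + 210.69 − 133.27 = 245.12.
At (530, 901): z = −269.1 + 339.2 + 245.12 = 315.2 m.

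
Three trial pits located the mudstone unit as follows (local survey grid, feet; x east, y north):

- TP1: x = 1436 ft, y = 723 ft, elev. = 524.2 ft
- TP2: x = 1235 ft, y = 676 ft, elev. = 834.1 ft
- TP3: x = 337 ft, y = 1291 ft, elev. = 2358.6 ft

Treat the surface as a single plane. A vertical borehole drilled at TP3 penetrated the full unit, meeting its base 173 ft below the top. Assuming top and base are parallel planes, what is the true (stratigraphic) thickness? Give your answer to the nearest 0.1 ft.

Let the plane be z = a·x + b·y + c.
TP2−TP1: −201a − 47b = 309.9;  TP3−TP1: −1099a + 568b = 1834.4.
Solving gives a = −1.58146, b = 0.16967.
|∇z| = √(a²+b²) = 1.59054, so dip δ = arctan(1.59054) = 57.84°.
True thickness = vertical thickness × cos δ = 173 × cos 57.84° = 92.1 ft.

92.1 ft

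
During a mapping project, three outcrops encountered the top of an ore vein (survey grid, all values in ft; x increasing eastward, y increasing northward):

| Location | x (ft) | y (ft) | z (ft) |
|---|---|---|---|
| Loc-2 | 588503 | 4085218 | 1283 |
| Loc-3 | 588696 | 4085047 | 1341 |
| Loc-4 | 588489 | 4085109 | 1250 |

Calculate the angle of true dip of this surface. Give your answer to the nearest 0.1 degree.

Let the plane be z = a·x + b·y + c.
Loc-3−Loc-2: 193a − 171b = 58;  Loc-4−Loc-2: −14a − 109b = −33.
Solving gives a = 0.51065, b = 0.23716.
Gradient magnitude |∇z| = √(a² + b²) = √(0.26076 + 0.05625) = 0.56304.
True dip = arctan(0.56304) = 29.4°, dipping toward WSW (azimuth ≈ 245°).

29.4°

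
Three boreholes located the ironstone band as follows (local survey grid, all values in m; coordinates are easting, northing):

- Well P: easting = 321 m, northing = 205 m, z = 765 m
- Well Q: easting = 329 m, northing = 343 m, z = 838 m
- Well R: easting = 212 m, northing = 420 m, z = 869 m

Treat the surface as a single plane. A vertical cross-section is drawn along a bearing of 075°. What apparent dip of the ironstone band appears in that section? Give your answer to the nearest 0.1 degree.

Let the plane be z = a·easting + b·northing + c.
Well Q−Well P: 8a + 138b = 73;  Well R−Well P: −109a + 215b = 104.
Solving gives a = 0.08012, b = 0.52434.
Unit vector along 075° is (sin 75°, cos 75°) = (0.9659, 0.2588).
Slope in that direction = a·(0.9659) + b·(0.2588) = 0.21310.
Apparent dip = arctan|0.21310| = 12.0° (true dip is 27.9°, so apparent ≤ true as expected).

12.0°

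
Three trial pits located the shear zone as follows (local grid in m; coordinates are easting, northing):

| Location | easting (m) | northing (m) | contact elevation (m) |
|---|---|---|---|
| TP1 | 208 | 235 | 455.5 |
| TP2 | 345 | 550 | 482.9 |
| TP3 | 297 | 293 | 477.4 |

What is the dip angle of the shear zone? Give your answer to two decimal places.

14.88°

Let the plane be z = a·easting + b·northing + c.
TP2−TP1: 137a + 315b = 27.4;  TP3−TP1: 89a + 58b = 21.9.
Solving gives a = 0.26429, b = −0.02796.
Gradient magnitude |∇z| = √(a² + b²) = √(0.06985 + 0.00078) = 0.26576.
True dip = arctan(0.26576) = 14.88°, dipping toward W (azimuth ≈ 276°).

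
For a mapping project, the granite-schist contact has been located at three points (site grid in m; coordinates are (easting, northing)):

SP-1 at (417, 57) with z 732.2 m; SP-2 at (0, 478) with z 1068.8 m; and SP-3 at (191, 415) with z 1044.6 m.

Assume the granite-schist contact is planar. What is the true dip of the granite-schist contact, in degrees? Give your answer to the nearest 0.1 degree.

45.6°

Let the plane be z = a·E + b·N + c.
SP-2−SP-1: −417a + 421b = 336.6;  SP-3−SP-1: −226a + 358b = 312.4.
Solving gives a = 0.20350, b = 1.00109.
Gradient magnitude |∇z| = √(a² + b²) = √(0.04141 + 1.00219) = 1.02157.
True dip = arctan(1.02157) = 45.6°, dipping toward SSW (azimuth ≈ 191°).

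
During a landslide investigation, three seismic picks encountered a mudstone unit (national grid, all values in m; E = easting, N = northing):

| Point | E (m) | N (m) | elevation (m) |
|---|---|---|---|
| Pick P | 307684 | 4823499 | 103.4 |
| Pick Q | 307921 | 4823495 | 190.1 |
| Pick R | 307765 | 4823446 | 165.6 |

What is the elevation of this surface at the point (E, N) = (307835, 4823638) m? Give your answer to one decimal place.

69.4 m

Two edge vectors: Pick P→Pick Q = (237, -4, 86.7), Pick P→Pick R = (81, -53, 62.2).
Normal n = (Pick P→Pick Q) × (Pick P→Pick R) = (4346.3, -7718.7, -12237).
So ∂z/∂E = −n_x/n_z = 0.355176922 and ∂z/∂N = −n_y/n_z = −0.630767345.
Intercept c from Pick P: 103.4 − 109282.26 + 3042505.66 = 2933326.80.
At (307835, 4823638): z = 109335.9 − 3042593.3 + 2933326.80 = 69.4 m.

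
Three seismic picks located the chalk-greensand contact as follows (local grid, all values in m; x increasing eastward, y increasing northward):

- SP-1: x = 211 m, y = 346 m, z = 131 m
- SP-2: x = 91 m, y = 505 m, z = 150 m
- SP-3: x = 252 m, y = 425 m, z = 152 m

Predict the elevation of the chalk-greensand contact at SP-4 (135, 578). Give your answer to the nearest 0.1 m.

Two edge vectors: SP-1→SP-2 = (-120, 159, 19), SP-1→SP-3 = (41, 79, 21).
Normal n = (SP-1→SP-2) × (SP-1→SP-3) = (1838, 3299, -15999).
So ∂z/∂x = −n_x/n_z = 0.11488 and ∂z/∂y = −n_y/n_z = 0.20620.
Intercept c from SP-1: 131 − 24.24 − 71.35 = 35.41.
At (135, 578): z = 15.5 + 119.2 + 35.41 = 170.1 m.

170.1 m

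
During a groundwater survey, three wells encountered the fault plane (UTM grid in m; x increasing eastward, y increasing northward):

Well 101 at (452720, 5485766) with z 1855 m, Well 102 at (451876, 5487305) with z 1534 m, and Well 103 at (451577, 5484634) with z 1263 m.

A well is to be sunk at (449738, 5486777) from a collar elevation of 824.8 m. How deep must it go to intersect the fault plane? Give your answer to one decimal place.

320.4 m

Let the plane be z = a·x + b·y + c.
Well 102−Well 101: −844a + 1539b = −321;  Well 103−Well 101: −1143a − 1132b = −592.
Solving gives a = 0.469503423, b = 0.048902462.
Then c = 1855 − a·452720 − b·5485766 = −478966.05.
At (449738, 5486777): z_contact = 211153.53 + 268316.90 − 478966.05 = 504.38 m.
Depth below ground = 824.8 − 504.38 = 320.4 m.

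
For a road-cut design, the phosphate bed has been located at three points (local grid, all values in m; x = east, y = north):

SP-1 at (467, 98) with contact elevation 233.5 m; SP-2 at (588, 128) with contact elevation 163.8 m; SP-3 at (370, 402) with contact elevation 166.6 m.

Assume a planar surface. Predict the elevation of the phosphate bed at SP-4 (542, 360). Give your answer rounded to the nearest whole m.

99 m

Two edge vectors: SP-1→SP-2 = (121, 30, -69.7), SP-1→SP-3 = (-97, 304, -66.9).
Normal n = (SP-1→SP-2) × (SP-1→SP-3) = (19181.8, 14855.8, 39694).
So ∂z/∂x = −n_x/n_z = −0.48324 and ∂z/∂y = −n_y/n_z = −0.37426.
Intercept c from SP-1: 233.5 + 225.67 + 36.68 = 495.85.
At (542, 360): z = −261.9 − 134.7 + 495.85 = 99.2 m.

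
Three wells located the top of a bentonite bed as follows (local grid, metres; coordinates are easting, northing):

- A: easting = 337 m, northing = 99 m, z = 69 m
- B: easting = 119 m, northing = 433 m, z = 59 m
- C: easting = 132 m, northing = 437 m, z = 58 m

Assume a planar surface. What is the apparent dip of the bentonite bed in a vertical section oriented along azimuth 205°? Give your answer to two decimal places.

Let the plane be z = a·easting + b·northing + c.
B−A: −218a + 334b = −10;  C−A: −205a + 338b = −11.
Solving gives a = −0.05639, b = −0.06674.
Unit vector along 205° is (sin 205°, cos 205°) = (-0.4226, -0.9063).
Slope in that direction = a·(-0.4226) + b·(-0.9063) = 0.08432.
Apparent dip = arctan|0.08432| = 4.82° (true dip is 5.0°, so apparent ≤ true as expected).

4.82°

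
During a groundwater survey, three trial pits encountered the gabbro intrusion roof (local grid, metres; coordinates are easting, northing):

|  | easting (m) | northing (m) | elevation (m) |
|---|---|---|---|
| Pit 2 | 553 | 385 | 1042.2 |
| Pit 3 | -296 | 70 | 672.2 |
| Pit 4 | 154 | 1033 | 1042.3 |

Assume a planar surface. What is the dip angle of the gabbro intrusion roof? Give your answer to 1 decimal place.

22.6°

Let the plane be z = a·easting + b·northing + c.
Pit 3−Pit 2: −849a − 315b = −370;  Pit 4−Pit 2: −399a + 648b = 0.1.
Solving gives a = 0.35471, b = 0.21857.
Gradient magnitude |∇z| = √(a² + b²) = √(0.12582 + 0.04777) = 0.41664.
True dip = arctan(0.41664) = 22.6°, dipping toward WSW (azimuth ≈ 238°).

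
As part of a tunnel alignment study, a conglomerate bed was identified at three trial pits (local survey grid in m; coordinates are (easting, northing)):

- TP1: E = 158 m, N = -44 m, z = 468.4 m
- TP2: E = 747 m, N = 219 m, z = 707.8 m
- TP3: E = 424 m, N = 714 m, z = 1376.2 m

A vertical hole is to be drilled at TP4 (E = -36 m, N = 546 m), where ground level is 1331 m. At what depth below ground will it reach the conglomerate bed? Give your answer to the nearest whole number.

Let the plane be z = a·E + b·N + c.
TP2−TP1: 589a + 263b = 239.4;  TP3−TP1: 266a + 758b = 907.8.
Solving gives a = −0.15215, b = 1.25102.
Then c = 468.4 − a·158 − b·-44 = 547.49.
At (-36, 546): z_contact = 5.5 + 683.1 + 547.49 = 1236.0 m.
Depth below ground = 1331 − 1236.0 = 95 m.

95 m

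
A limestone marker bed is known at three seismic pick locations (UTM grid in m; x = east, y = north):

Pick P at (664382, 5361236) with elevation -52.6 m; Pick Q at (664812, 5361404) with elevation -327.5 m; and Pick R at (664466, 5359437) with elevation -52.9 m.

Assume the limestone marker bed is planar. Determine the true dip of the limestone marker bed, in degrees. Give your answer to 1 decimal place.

Let the plane be z = a·x + b·y + c.
Pick Q−Pick P: 430a + 168b = −274.9;  Pick R−Pick P: 84a − 1799b = −0.3.
Solving gives a = −0.62791, b = −0.02915.
Gradient magnitude |∇z| = √(a² + b²) = √(0.39427 + 0.00085) = 0.62859.
True dip = arctan(0.62859) = 32.2°, dipping toward E (azimuth ≈ 087°).

32.2°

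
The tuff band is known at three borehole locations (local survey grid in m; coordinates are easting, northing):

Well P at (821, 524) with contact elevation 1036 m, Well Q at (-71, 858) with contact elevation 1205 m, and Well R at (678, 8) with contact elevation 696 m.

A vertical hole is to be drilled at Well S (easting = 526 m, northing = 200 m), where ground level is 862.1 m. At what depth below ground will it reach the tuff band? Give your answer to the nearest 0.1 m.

50.2 m

Let the plane be z = a·easting + b·northing + c.
Well Q−Well P: −892a + 334b = 169;  Well R−Well P: −143a − 516b = −340.
Solving gives a = 0.05188, b = 0.64454.
Then c = 1036 − a·821 − b·524 = 655.67.
At (526, 200): z_contact = 27.29 + 128.91 + 655.67 = 811.87 m.
Depth below ground = 862.1 − 811.87 = 50.2 m.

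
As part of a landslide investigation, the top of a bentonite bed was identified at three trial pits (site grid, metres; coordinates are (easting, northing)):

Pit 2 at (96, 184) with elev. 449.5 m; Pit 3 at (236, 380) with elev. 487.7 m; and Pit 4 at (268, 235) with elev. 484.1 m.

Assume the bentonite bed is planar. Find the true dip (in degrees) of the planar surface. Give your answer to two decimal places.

Let the plane be z = a·E + b·N + c.
Pit 3−Pit 2: 140a + 196b = 38.2;  Pit 4−Pit 2: 172a + 51b = 34.6.
Solving gives a = 0.18190, b = 0.06497.
Gradient magnitude |∇z| = √(a² + b²) = √(0.03309 + 0.00422) = 0.19315.
True dip = arctan(0.19315) = 10.93°, dipping toward WSW (azimuth ≈ 250°).

10.93°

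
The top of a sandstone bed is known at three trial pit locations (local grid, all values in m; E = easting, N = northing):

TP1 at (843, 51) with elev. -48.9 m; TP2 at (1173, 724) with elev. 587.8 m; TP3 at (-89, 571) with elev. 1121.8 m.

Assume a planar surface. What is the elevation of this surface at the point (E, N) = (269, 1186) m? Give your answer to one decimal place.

Two edge vectors: TP1→TP2 = (330, 673, 636.7), TP1→TP3 = (-932, 520, 1170.7).
Normal n = (TP1→TP2) × (TP1→TP3) = (456797.1, -979735.4, 798836).
So ∂z/∂E = −n_x/n_z = −0.571828 and ∂z/∂N = −n_y/n_z = 1.226454.
Intercept c from TP1: -48.9 + 482.05 − 62.55 = 370.60.
At (269, 1186): z = −153.8 + 1454.6 + 370.60 = 1671.4 m.

1671.4 m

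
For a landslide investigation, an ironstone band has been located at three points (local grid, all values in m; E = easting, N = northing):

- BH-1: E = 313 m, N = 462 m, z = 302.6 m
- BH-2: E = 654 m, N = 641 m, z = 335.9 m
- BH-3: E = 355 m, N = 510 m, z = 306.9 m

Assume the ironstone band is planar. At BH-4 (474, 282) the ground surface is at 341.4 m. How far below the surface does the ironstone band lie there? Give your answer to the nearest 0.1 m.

Two edge vectors: BH-1→BH-2 = (341, 179, 33.3), BH-1→BH-3 = (42, 48, 4.3).
Normal n = (BH-1→BH-2) × (BH-1→BH-3) = (-828.7, -67.7, 8850).
So ∂z/∂E = −n_x/n_z = 0.09364 and ∂z/∂N = −n_y/n_z = 0.00765.
Intercept c from BH-1: 302.6 − 29.31 − 3.53 = 269.76.
At (474, 282): z_contact = 44.38 + 2.16 + 269.76 = 316.30 m.
Depth below ground = 341.4 − 316.30 = 25.1 m.

25.1 m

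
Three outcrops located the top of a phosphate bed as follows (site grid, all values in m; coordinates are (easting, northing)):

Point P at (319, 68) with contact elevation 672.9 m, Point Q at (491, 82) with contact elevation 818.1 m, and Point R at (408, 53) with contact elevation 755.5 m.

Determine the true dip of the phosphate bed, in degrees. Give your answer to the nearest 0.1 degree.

Two edge vectors: Point P→Point Q = (172, 14, 145.2), Point P→Point R = (89, -15, 82.6).
Normal n = (Point P→Point Q) × (Point P→Point R) = (3334.4, -1284.4, -3826).
So ∂z/∂E = −n_x/n_z = 0.87151 and ∂z/∂N = −n_y/n_z = −0.33570.
Gradient magnitude |∇z| = √(a² + b²) = √(0.75953 + 0.11270) = 0.93393.
True dip = arctan(0.93393) = 43.0°, dipping toward WNW (azimuth ≈ 291°).

43.0°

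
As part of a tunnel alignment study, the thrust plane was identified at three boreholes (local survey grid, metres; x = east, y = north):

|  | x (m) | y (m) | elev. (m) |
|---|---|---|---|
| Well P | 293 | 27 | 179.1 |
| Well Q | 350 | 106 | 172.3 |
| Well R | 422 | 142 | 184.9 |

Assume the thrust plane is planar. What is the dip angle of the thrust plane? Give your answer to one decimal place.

Two edge vectors: Well P→Well Q = (57, 79, -6.8), Well P→Well R = (129, 115, 5.8).
Normal n = (Well P→Well Q) × (Well P→Well R) = (1240.2, -1207.8, -3636).
So ∂z/∂x = −n_x/n_z = 0.34109 and ∂z/∂y = −n_y/n_z = −0.33218.
Gradient magnitude |∇z| = √(a² + b²) = √(0.11634 + 0.11034) = 0.47611.
True dip = arctan(0.47611) = 25.5°, dipping toward NW (azimuth ≈ 314°).

25.5°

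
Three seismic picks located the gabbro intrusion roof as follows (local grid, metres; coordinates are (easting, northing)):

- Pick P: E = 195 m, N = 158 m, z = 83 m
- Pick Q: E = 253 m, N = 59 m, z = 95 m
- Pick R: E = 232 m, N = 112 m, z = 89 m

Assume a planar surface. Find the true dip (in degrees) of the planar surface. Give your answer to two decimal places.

6.01°

Let the plane be z = a·E + b·N + c.
Pick Q−Pick P: 58a − 99b = 12;  Pick R−Pick P: 37a − 46b = 6.
Solving gives a = 0.04221, b = −0.09648.
Gradient magnitude |∇z| = √(a² + b²) = √(0.00178 + 0.00931) = 0.10531.
True dip = arctan(0.10531) = 6.01°, dipping toward NNW (azimuth ≈ 336°).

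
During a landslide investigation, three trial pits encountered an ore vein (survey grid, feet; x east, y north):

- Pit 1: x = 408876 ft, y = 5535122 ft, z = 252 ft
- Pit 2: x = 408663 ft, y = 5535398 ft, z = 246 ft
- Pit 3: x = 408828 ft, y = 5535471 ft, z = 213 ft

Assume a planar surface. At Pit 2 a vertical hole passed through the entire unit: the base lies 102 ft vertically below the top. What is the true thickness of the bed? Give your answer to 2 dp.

Two edge vectors: Pit 1→Pit 2 = (-213, 276, -6), Pit 1→Pit 3 = (-48, 349, -39).
Normal n = (Pit 1→Pit 2) × (Pit 1→Pit 3) = (-8670, -8019, -61089).
So ∂z/∂x = −n_x/n_z = −0.14192 and ∂z/∂y = −n_y/n_z = −0.13127.
|∇z| = √(a²+b²) = 0.19332, so dip δ = arctan(0.19332) = 10.94°.
True thickness = vertical thickness × cos δ = 102 × cos 10.94° = 100.15 ft.

100.15 ft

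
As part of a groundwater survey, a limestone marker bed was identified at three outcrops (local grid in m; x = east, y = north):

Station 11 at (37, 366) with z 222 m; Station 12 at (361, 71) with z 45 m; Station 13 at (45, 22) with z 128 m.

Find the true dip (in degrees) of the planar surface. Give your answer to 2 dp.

Let the plane be z = a·x + b·y + c.
Station 12−Station 11: 324a − 295b = −177;  Station 13−Station 11: 8a − 344b = −94.
Solving gives a = −0.30393, b = 0.26619.
Gradient magnitude |∇z| = √(a² + b²) = √(0.09238 + 0.07086) = 0.40402.
True dip = arctan(0.40402) = 22.00°, dipping toward SE (azimuth ≈ 131°).

22.00°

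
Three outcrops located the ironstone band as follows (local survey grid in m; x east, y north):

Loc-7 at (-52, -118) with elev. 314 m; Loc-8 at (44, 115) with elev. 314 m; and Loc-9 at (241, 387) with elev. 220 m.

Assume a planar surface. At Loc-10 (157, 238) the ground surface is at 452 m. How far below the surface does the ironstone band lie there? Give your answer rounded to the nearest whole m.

Let the plane be z = a·x + b·y + c.
Loc-8−Loc-7: 96a + 233b = 0;  Loc-9−Loc-7: 293a + 505b = −94.
Solving gives a = −1.10678, b = 0.45601.
Then c = 314 − a·-52 − b·-118 = 310.26.
At (157, 238): z_contact = −173.8 + 108.5 + 310.26 = 245.0 m.
Depth below ground = 452 − 245.0 = 207 m.

207 m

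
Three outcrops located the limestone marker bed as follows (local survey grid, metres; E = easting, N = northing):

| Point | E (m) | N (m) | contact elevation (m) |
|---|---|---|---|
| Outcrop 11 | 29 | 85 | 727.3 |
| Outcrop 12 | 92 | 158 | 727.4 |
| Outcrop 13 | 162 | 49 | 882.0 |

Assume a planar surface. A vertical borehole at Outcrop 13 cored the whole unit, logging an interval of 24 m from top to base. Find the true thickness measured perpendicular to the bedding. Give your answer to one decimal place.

Let the plane be z = a·E + b·N + c.
Outcrop 12−Outcrop 11: 63a + 73b = 0.1;  Outcrop 13−Outcrop 11: 133a − 36b = 154.7.
Solving gives a = 0.94320, b = −0.81262.
|∇z| = √(a²+b²) = 1.24498, so dip δ = arctan(1.24498) = 51.23°.
True thickness = vertical thickness × cos δ = 24 × cos 51.23° = 15.0 m.

15.0 m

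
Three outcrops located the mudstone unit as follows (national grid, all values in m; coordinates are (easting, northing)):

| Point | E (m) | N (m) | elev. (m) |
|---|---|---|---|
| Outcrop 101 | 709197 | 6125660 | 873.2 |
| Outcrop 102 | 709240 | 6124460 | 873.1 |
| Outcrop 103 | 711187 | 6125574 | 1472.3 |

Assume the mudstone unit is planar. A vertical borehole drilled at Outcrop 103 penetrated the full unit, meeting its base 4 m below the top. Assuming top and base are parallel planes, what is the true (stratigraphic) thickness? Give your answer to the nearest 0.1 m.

3.8 m

Two edge vectors: Outcrop 101→Outcrop 102 = (43, -1200, -0.1), Outcrop 101→Outcrop 103 = (1990, -86, 599.1).
Normal n = (Outcrop 101→Outcrop 102) × (Outcrop 101→Outcrop 103) = (-718928.6, -25960.3, 2384302).
So ∂z/∂E = −n_x/n_z = 0.30153 and ∂z/∂N = −n_y/n_z = 0.01089.
|∇z| = √(a²+b²) = 0.30172, so dip δ = arctan(0.30172) = 16.79°.
True thickness = vertical thickness × cos δ = 4 × cos 16.79° = 3.8 m.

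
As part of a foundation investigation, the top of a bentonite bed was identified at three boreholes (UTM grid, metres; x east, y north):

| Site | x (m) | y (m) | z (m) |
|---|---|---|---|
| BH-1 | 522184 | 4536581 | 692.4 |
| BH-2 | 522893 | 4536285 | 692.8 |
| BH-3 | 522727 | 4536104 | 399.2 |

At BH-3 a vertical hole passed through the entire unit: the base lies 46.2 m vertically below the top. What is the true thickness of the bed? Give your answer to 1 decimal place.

Two edge vectors: BH-1→BH-2 = (709, -296, 0.4), BH-1→BH-3 = (543, -477, -293.2).
Normal n = (BH-1→BH-2) × (BH-1→BH-3) = (86978, 208096, -177465).
So ∂z/∂x = −n_x/n_z = 0.49011 and ∂z/∂y = −n_y/n_z = 1.17260.
|∇z| = √(a²+b²) = 1.27091, so dip δ = arctan(1.27091) = 51.80°.
True thickness = vertical thickness × cos δ = 46.2 × cos 51.80° = 28.6 m.

28.6 m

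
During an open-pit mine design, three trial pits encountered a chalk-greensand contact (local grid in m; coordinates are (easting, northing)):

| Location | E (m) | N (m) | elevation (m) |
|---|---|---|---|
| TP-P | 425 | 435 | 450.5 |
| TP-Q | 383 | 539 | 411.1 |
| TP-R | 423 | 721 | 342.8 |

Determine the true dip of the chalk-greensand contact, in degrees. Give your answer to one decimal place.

Two edge vectors: TP-P→TP-Q = (-42, 104, -39.4), TP-P→TP-R = (-2, 286, -107.7).
Normal n = (TP-P→TP-Q) × (TP-P→TP-R) = (67.6, -4444.6, -11804).
So ∂z/∂E = −n_x/n_z = 0.00573 and ∂z/∂N = −n_y/n_z = −0.37653.
Gradient magnitude |∇z| = √(a² + b²) = √(0.00003 + 0.14178) = 0.37658.
True dip = arctan(0.37658) = 20.6°, dipping toward N (azimuth ≈ 359°).

20.6°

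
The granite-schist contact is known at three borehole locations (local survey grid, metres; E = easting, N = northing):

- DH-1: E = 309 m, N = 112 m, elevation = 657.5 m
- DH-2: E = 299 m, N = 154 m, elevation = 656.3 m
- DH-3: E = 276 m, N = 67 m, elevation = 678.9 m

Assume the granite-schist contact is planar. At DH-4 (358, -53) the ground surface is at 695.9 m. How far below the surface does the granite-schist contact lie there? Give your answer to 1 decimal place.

38.2 m

Let the plane be z = a·E + b·N + c.
DH-2−DH-1: −10a + 42b = −1.2;  DH-3−DH-1: −33a − 45b = 21.4.
Solving gives a = −0.46013, b = −0.13813.
Then c = 657.5 − a·309 − b·112 = 815.15.
At (358, -53): z_contact = −164.73 + 7.32 + 815.15 = 657.74 m.
Depth below ground = 695.9 − 657.74 = 38.2 m.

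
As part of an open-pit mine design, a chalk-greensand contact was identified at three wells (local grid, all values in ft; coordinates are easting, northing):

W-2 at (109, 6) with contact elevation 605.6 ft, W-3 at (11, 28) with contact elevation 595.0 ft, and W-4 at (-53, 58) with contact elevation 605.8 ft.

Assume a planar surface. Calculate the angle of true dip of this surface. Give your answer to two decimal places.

49.97°

Let the plane be z = a·easting + b·northing + c.
W-3−W-2: −98a + 22b = −10.6;  W-4−W-2: −162a + 52b = 0.2.
Solving gives a = 0.36266, b = 1.13368.
Gradient magnitude |∇z| = √(a² + b²) = √(0.13152 + 1.28523) = 1.19028.
True dip = arctan(1.19028) = 49.97°, dipping toward SSW (azimuth ≈ 198°).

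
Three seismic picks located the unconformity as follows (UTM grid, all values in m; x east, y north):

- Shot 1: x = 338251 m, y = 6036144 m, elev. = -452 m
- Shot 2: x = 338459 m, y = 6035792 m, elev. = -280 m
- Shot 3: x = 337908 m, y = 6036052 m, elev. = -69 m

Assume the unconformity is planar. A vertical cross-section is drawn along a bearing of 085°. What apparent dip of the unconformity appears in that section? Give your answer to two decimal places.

Let the plane be z = a·x + b·y + c.
Shot 2−Shot 1: 208a − 352b = 172;  Shot 3−Shot 1: −343a − 92b = 383.
Solving gives a = −0.85072, b = −0.99133.
Unit vector along 085° is (sin 85°, cos 85°) = (0.9962, 0.0872).
Slope in that direction = a·(0.9962) + b·(0.0872) = −0.93388.
Apparent dip = arctan|0.93388| = 43.04° (true dip is 52.6°, so apparent ≤ true as expected).

43.04°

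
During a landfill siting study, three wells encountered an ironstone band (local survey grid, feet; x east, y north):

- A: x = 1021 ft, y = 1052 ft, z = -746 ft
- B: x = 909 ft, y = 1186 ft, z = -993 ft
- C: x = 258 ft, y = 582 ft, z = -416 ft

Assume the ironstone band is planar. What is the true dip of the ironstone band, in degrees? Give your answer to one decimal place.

56.8°

Two edge vectors: A→B = (-112, 134, -247), A→C = (-763, -470, 330).
Normal n = (A→B) × (A→C) = (-71870, 225421, 154882).
So ∂z/∂x = −n_x/n_z = 0.46403 and ∂z/∂y = −n_y/n_z = −1.45544.
Gradient magnitude |∇z| = √(a² + b²) = √(0.21532 + 2.11830) = 1.52762.
True dip = arctan(1.52762) = 56.8°, dipping toward NNW (azimuth ≈ 342°).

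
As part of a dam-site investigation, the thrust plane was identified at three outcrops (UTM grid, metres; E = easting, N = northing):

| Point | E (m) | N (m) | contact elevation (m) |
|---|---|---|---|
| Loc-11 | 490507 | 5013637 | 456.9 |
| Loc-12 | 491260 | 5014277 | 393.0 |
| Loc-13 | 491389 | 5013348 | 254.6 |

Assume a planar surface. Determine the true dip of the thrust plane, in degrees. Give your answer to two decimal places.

Let the plane be z = a·E + b·N + c.
Loc-12−Loc-11: 753a + 640b = −63.9;  Loc-13−Loc-11: 882a − 289b = −202.3.
Solving gives a = −0.18916, b = 0.12271.
Gradient magnitude |∇z| = √(a² + b²) = √(0.03578 + 0.01506) = 0.22547.
True dip = arctan(0.22547) = 12.71°, dipping toward ESE (azimuth ≈ 123°).

12.71°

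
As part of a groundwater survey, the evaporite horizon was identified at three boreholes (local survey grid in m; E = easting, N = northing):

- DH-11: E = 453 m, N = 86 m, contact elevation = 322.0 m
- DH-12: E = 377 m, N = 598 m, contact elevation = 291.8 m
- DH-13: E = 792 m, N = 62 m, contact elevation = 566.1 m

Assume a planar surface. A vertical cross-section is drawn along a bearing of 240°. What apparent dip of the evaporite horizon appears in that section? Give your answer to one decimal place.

33.1°

Two edge vectors: DH-11→DH-12 = (-76, 512, -30.2), DH-11→DH-13 = (339, -24, 244.1).
Normal n = (DH-11→DH-12) × (DH-11→DH-13) = (124254.4, 8313.8, -171744).
So ∂z/∂E = −n_x/n_z = 0.72349 and ∂z/∂N = −n_y/n_z = 0.04841.
Unit vector along 240° is (sin 240°, cos 240°) = (-0.8660, -0.5000).
Slope in that direction = a·(-0.8660) + b·(-0.5000) = −0.65076.
Apparent dip = arctan|0.65076| = 33.1° (true dip is 35.9°, so apparent ≤ true as expected).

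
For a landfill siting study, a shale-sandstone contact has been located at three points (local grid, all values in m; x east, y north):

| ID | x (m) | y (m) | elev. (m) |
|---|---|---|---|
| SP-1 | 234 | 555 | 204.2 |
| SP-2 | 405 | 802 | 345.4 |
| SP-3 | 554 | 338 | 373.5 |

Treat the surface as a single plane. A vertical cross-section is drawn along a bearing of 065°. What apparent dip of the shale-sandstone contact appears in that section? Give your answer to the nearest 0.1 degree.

Two edge vectors: SP-1→SP-2 = (171, 247, 141.2), SP-1→SP-3 = (320, -217, 169.3).
Normal n = (SP-1→SP-2) × (SP-1→SP-3) = (72457.5, 16233.7, -116147).
So ∂z/∂x = −n_x/n_z = 0.62384 and ∂z/∂y = −n_y/n_z = 0.13977.
Unit vector along 065° is (sin 65°, cos 65°) = (0.9063, 0.4226).
Slope in that direction = a·(0.9063) + b·(0.4226) = 0.62446.
Apparent dip = arctan|0.62446| = 32.0° (true dip is 32.6°, so apparent ≤ true as expected).

32.0°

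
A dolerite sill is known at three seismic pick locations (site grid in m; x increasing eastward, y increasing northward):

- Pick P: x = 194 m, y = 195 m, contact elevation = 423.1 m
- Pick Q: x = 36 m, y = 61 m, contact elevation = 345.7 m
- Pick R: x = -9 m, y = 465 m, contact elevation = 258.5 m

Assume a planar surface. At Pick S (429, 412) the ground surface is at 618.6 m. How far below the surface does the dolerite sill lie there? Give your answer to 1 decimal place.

Two edge vectors: Pick P→Pick Q = (-158, -134, -77.4), Pick P→Pick R = (-203, 270, -164.6).
Normal n = (Pick P→Pick Q) × (Pick P→Pick R) = (42954.4, -10294.6, -69862).
So ∂z/∂x = −n_x/n_z = 0.61485 and ∂z/∂y = −n_y/n_z = −0.14736.
Intercept c from Pick P: 423.1 − 119.28 + 28.73 = 332.55.
At (429, 412): z_contact = 263.77 − 60.71 + 332.55 = 535.61 m.
Depth below ground = 618.6 − 535.61 = 83.0 m.

83.0 m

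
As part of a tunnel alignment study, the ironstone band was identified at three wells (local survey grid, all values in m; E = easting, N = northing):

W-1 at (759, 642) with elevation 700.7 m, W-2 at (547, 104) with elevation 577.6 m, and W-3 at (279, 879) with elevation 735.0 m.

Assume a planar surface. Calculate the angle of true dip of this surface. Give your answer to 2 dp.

Let the plane be z = a·E + b·N + c.
W-2−W-1: −212a − 538b = −123.1;  W-3−W-1: −480a + 237b = 34.3.
Solving gives a = 0.03475, b = 0.21512.
Gradient magnitude |∇z| = √(a² + b²) = √(0.00121 + 0.04627) = 0.21790.
True dip = arctan(0.21790) = 12.29°, dipping toward S (azimuth ≈ 189°).

12.29°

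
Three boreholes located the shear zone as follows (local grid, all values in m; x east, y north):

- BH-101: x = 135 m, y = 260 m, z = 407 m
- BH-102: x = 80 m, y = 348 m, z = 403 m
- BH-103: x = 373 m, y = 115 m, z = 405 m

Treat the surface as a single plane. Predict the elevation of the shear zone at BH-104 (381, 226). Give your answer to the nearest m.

395 m

Two edge vectors: BH-101→BH-102 = (-55, 88, -4), BH-101→BH-103 = (238, -145, -2).
Normal n = (BH-101→BH-102) × (BH-101→BH-103) = (-756, -1062, -12969).
So ∂z/∂x = −n_x/n_z = −0.05829 and ∂z/∂y = −n_y/n_z = −0.08189.
Intercept c from BH-101: 407 + 7.87 + 21.29 = 436.16.
At (381, 226): z = −22.2 − 18.5 + 436.16 = 395.4 m.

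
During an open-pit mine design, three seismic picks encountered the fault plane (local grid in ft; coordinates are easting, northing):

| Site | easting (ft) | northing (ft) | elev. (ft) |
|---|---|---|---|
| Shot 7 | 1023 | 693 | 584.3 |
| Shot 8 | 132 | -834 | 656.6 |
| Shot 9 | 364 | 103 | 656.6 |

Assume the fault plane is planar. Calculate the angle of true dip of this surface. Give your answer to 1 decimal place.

Let the plane be z = a·easting + b·northing + c.
Shot 8−Shot 7: −891a − 1527b = 72.3;  Shot 9−Shot 7: −659a − 590b = 72.3.
Solving gives a = −0.14096, b = 0.03490.
Gradient magnitude |∇z| = √(a² + b²) = √(0.01987 + 0.00122) = 0.14522.
True dip = arctan(0.14522) = 8.3°, dipping toward ESE (azimuth ≈ 104°).

8.3°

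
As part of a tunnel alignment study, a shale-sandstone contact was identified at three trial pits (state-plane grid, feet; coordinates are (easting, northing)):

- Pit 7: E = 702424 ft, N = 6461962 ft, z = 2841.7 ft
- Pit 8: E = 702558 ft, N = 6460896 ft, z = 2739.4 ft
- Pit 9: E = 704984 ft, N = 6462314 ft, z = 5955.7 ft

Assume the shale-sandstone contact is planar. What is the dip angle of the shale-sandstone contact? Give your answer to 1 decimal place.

50.4°

Two edge vectors: Pit 7→Pit 8 = (134, -1066, -102.3), Pit 7→Pit 9 = (2560, 352, 3114).
Normal n = (Pit 7→Pit 8) × (Pit 7→Pit 9) = (-3283514.4, -679164, 2776128).
So ∂z/∂E = −n_x/n_z = 1.18277 and ∂z/∂N = −n_y/n_z = 0.24464.
Gradient magnitude |∇z| = √(a² + b²) = √(1.39894 + 0.05985) = 1.20780.
True dip = arctan(1.20780) = 50.4°, dipping toward WSW (azimuth ≈ 258°).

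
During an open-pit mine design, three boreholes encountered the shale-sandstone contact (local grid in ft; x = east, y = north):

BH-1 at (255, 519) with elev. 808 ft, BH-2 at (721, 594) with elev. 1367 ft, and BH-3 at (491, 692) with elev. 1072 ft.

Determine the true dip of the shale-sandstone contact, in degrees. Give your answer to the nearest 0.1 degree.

Let the plane be z = a·x + b·y + c.
BH-2−BH-1: 466a + 75b = 559;  BH-3−BH-1: 236a + 173b = 264.
Solving gives a = 1.22234, b = −0.14145.
Gradient magnitude |∇z| = √(a² + b²) = √(1.49411 + 0.02001) = 1.23049.
True dip = arctan(1.23049) = 50.9°, dipping toward W (azimuth ≈ 277°).

50.9°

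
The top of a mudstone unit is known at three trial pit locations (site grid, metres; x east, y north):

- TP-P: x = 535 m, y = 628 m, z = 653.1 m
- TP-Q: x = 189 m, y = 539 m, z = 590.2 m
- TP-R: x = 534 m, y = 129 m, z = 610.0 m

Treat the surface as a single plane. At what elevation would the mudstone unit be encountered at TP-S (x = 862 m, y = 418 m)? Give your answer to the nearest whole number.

Two edge vectors: TP-P→TP-Q = (-346, -89, -62.9), TP-P→TP-R = (-1, -499, -43.1).
Normal n = (TP-P→TP-Q) × (TP-P→TP-R) = (-27551.2, -14849.7, 172565).
So ∂z/∂x = −n_x/n_z = 0.15966 and ∂z/∂y = −n_y/n_z = 0.08605.
Intercept c from TP-P: 653.1 − 85.42 − 54.04 = 513.64.
At (862, 418): z = 137.6 + 36.0 + 513.64 = 687.2 m.

687 m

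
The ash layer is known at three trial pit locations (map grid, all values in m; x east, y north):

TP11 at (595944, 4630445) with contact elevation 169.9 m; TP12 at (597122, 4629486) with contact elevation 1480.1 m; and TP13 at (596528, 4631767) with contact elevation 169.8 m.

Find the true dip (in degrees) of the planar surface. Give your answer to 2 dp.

41.81°

Let the plane be z = a·x + b·y + c.
TP12−TP11: 1178a − 959b = 1310.2;  TP13−TP11: 584a + 1322b = −0.1.
Solving gives a = 0.81799, b = −0.36143.
Gradient magnitude |∇z| = √(a² + b²) = √(0.66911 + 0.13063) = 0.89428.
True dip = arctan(0.89428) = 41.81°, dipping toward WNW (azimuth ≈ 294°).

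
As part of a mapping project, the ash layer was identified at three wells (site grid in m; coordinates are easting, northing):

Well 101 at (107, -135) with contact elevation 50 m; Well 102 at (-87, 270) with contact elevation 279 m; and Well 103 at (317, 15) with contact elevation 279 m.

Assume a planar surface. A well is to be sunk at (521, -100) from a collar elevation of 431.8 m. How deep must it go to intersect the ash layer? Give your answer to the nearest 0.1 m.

Let the plane be z = a·easting + b·northing + c.
Well 102−Well 101: −194a + 405b = 229;  Well 103−Well 101: 210a + 150b = 229.
Solving gives a = 0.51156, b = 0.81048.
Then c = 50 − a·107 − b·-135 = 104.68.
At (521, -100): z_contact = 266.52 − 81.05 + 104.68 = 290.15 m.
Depth below ground = 431.8 − 290.15 = 141.6 m.

141.6 m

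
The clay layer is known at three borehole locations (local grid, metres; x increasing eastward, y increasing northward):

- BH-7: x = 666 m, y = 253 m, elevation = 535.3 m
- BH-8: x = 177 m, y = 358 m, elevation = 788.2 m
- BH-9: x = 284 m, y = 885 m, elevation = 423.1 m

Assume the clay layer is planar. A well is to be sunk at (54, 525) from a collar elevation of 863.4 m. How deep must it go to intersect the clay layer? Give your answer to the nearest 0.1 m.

Let the plane be z = a·x + b·y + c.
BH-8−BH-7: −489a + 105b = 252.9;  BH-9−BH-7: −382a + 632b = −112.2.
Solving gives a = −0.63812, b = −0.56323.
Then c = 535.3 − a·666 − b·253 = 1102.78.
At (54, 525): z_contact = −34.46 − 295.70 + 1102.78 = 772.63 m.
Depth below ground = 863.4 − 772.63 = 90.8 m.

90.8 m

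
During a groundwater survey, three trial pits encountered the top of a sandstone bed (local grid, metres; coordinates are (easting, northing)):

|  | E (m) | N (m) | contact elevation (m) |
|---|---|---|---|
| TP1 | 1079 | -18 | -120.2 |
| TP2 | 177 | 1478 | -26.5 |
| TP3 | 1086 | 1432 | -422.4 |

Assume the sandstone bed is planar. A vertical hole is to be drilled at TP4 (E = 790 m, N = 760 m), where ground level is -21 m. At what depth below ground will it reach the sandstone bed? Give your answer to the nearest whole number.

131 m

Let the plane be z = a·E + b·N + c.
TP2−TP1: −902a + 1496b = 93.7;  TP3−TP1: 7a + 1450b = −302.2.
Solving gives a = −0.44597, b = −0.20626.
Then c = -120.2 − a·1079 − b·-18 = 357.29.
At (790, 760): z_contact = −352.3 − 156.8 + 357.29 = -151.8 m.
Depth below ground = -21 − (-151.8) = 131 m.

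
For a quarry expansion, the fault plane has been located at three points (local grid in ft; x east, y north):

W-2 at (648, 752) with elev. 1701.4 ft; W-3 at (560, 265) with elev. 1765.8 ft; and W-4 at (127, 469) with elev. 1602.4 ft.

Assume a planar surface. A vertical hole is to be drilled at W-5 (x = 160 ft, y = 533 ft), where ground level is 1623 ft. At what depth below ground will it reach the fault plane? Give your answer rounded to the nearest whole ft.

Two edge vectors: W-2→W-3 = (-88, -487, 64.4), W-2→W-4 = (-521, -283, -99).
Normal n = (W-2→W-3) × (W-2→W-4) = (66438.2, -42264.4, -228823).
So ∂z/∂x = −n_x/n_z = 0.29035 and ∂z/∂y = −n_y/n_z = −0.18470.
Intercept c from W-2: 1701.4 − 188.15 + 138.90 = 1652.15.
At (160, 533): z_contact = 46.5 − 98.4 + 1652.15 = 1600.2 ft.
Depth below ground = 1623 − 1600.2 = 23 ft.

23 ft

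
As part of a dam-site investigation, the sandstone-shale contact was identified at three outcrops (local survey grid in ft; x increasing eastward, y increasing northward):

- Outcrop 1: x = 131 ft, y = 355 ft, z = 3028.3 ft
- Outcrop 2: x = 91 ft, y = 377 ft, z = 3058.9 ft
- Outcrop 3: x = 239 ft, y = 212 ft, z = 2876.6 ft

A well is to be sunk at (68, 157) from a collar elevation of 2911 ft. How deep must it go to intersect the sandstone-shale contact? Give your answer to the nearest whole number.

27 ft

Two edge vectors: Outcrop 1→Outcrop 2 = (-40, 22, 30.6), Outcrop 1→Outcrop 3 = (108, -143, -151.7).
Normal n = (Outcrop 1→Outcrop 2) × (Outcrop 1→Outcrop 3) = (1038.4, -2763.2, 3344).
So ∂z/∂x = −n_x/n_z = −0.31053 and ∂z/∂y = −n_y/n_z = 0.82632.
Intercept c from Outcrop 1: 3028.3 + 40.68 − 293.34 = 2775.64.
At (68, 157): z_contact = −21.1 + 129.7 + 2775.64 = 2884.3 ft.
Depth below ground = 2911 − 2884.3 = 27 ft.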